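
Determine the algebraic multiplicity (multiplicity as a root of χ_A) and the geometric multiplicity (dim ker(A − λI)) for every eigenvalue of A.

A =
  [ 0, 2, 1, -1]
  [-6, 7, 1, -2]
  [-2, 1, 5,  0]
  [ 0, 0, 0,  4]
λ = 4: alg = 4, geom = 2

Step 1 — factor the characteristic polynomial to read off the algebraic multiplicities:
  χ_A(x) = (x - 4)^4

Step 2 — compute geometric multiplicities via the rank-nullity identity g(λ) = n − rank(A − λI):
  rank(A − (4)·I) = 2, so dim ker(A − (4)·I) = n − 2 = 2

Summary:
  λ = 4: algebraic multiplicity = 4, geometric multiplicity = 2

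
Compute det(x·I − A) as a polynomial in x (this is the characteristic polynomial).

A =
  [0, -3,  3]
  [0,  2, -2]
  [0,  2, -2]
x^3

Expanding det(x·I − A) (e.g. by cofactor expansion or by noting that A is similar to its Jordan form J, which has the same characteristic polynomial as A) gives
  χ_A(x) = x^3
which factors as x^3. The eigenvalues (with algebraic multiplicities) are λ = 0 with multiplicity 3.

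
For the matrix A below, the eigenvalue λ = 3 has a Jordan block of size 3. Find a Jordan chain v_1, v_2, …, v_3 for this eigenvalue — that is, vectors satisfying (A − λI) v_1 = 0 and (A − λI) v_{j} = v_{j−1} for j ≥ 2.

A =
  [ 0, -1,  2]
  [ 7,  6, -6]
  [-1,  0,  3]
A Jordan chain for λ = 3 of length 3:
v_1 = (0, 6, 3)ᵀ
v_2 = (-3, 7, -1)ᵀ
v_3 = (1, 0, 0)ᵀ

Let N = A − (3)·I. We want v_3 with N^3 v_3 = 0 but N^2 v_3 ≠ 0; then v_{j-1} := N · v_j for j = 3, …, 2.

Pick v_3 = (1, 0, 0)ᵀ.
Then v_2 = N · v_3 = (-3, 7, -1)ᵀ.
Then v_1 = N · v_2 = (0, 6, 3)ᵀ.

Sanity check: (A − (3)·I) v_1 = (0, 0, 0)ᵀ = 0. ✓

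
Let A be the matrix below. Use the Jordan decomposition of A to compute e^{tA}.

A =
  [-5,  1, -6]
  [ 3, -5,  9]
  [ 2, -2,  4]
e^{tA} =
  [-3*t*exp(-2*t) + exp(-2*t), 3*t^2*exp(-2*t) + t*exp(-2*t), -9*t^2*exp(-2*t)/2 - 6*t*exp(-2*t)]
  [3*t*exp(-2*t), -3*t^2*exp(-2*t) - 3*t*exp(-2*t) + exp(-2*t), 9*t^2*exp(-2*t)/2 + 9*t*exp(-2*t)]
  [2*t*exp(-2*t), -2*t^2*exp(-2*t) - 2*t*exp(-2*t), 3*t^2*exp(-2*t) + 6*t*exp(-2*t) + exp(-2*t)]

Strategy: write A = P · J · P⁻¹ where J is a Jordan canonical form, so e^{tA} = P · e^{tJ} · P⁻¹, and e^{tJ} can be computed block-by-block.

A has Jordan form
J =
  [-2,  1,  0]
  [ 0, -2,  1]
  [ 0,  0, -2]
(up to reordering of blocks).

Per-block formulas:
  For a 3×3 Jordan block J_3(-2): exp(t · J_3(-2)) = e^(-2t)·(I + t·N + (t^2/2)·N^2), where N is the 3×3 nilpotent shift.

After assembling e^{tJ} and conjugating by P, we get:

e^{tA} =
  [-3*t*exp(-2*t) + exp(-2*t), 3*t^2*exp(-2*t) + t*exp(-2*t), -9*t^2*exp(-2*t)/2 - 6*t*exp(-2*t)]
  [3*t*exp(-2*t), -3*t^2*exp(-2*t) - 3*t*exp(-2*t) + exp(-2*t), 9*t^2*exp(-2*t)/2 + 9*t*exp(-2*t)]
  [2*t*exp(-2*t), -2*t^2*exp(-2*t) - 2*t*exp(-2*t), 3*t^2*exp(-2*t) + 6*t*exp(-2*t) + exp(-2*t)]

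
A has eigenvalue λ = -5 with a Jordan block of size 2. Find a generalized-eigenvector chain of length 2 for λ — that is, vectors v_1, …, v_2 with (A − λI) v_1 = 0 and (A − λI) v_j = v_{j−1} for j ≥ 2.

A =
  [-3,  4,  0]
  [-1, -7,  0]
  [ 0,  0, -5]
A Jordan chain for λ = -5 of length 2:
v_1 = (2, -1, 0)ᵀ
v_2 = (1, 0, 0)ᵀ

Let N = A − (-5)·I. We want v_2 with N^2 v_2 = 0 but N^1 v_2 ≠ 0; then v_{j-1} := N · v_j for j = 2, …, 2.

Pick v_2 = (1, 0, 0)ᵀ.
Then v_1 = N · v_2 = (2, -1, 0)ᵀ.

Sanity check: (A − (-5)·I) v_1 = (0, 0, 0)ᵀ = 0. ✓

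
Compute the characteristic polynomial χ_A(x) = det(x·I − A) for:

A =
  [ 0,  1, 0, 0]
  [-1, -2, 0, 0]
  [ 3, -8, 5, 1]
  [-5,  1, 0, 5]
x^4 - 8*x^3 + 6*x^2 + 40*x + 25

Expanding det(x·I − A) (e.g. by cofactor expansion or by noting that A is similar to its Jordan form J, which has the same characteristic polynomial as A) gives
  χ_A(x) = x^4 - 8*x^3 + 6*x^2 + 40*x + 25
which factors as (x - 5)^2*(x + 1)^2. The eigenvalues (with algebraic multiplicities) are λ = -1 with multiplicity 2, λ = 5 with multiplicity 2.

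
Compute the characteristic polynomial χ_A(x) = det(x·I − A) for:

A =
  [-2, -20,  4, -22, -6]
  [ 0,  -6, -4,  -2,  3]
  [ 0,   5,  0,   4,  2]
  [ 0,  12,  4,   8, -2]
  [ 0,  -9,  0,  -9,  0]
x^5 - 15*x^3 - 10*x^2 + 60*x + 72

Expanding det(x·I − A) (e.g. by cofactor expansion or by noting that A is similar to its Jordan form J, which has the same characteristic polynomial as A) gives
  χ_A(x) = x^5 - 15*x^3 - 10*x^2 + 60*x + 72
which factors as (x - 3)^2*(x + 2)^3. The eigenvalues (with algebraic multiplicities) are λ = -2 with multiplicity 3, λ = 3 with multiplicity 2.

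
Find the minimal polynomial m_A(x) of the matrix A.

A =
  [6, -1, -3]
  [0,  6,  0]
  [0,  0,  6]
x^2 - 12*x + 36

The characteristic polynomial is χ_A(x) = (x - 6)^3, so the eigenvalues are known. The minimal polynomial is
  m_A(x) = Π_λ (x − λ)^{k_λ}
where k_λ is the size of the *largest* Jordan block for λ (equivalently, the smallest k with (A − λI)^k v = 0 for every generalised eigenvector v of λ).

  λ = 6: largest Jordan block has size 2, contributing (x − 6)^2

So m_A(x) = (x - 6)^2 = x^2 - 12*x + 36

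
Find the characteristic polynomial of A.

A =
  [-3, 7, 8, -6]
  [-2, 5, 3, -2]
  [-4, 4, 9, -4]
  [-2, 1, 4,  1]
x^4 - 12*x^3 + 54*x^2 - 108*x + 81

Expanding det(x·I − A) (e.g. by cofactor expansion or by noting that A is similar to its Jordan form J, which has the same characteristic polynomial as A) gives
  χ_A(x) = x^4 - 12*x^3 + 54*x^2 - 108*x + 81
which factors as (x - 3)^4. The eigenvalues (with algebraic multiplicities) are λ = 3 with multiplicity 4.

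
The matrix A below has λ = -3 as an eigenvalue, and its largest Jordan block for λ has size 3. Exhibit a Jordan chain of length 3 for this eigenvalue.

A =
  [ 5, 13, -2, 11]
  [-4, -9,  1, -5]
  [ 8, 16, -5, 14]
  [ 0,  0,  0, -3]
A Jordan chain for λ = -3 of length 3:
v_1 = (-4, 0, -16, 0)ᵀ
v_2 = (8, -4, 8, 0)ᵀ
v_3 = (1, 0, 0, 0)ᵀ

Let N = A − (-3)·I. We want v_3 with N^3 v_3 = 0 but N^2 v_3 ≠ 0; then v_{j-1} := N · v_j for j = 3, …, 2.

Pick v_3 = (1, 0, 0, 0)ᵀ.
Then v_2 = N · v_3 = (8, -4, 8, 0)ᵀ.
Then v_1 = N · v_2 = (-4, 0, -16, 0)ᵀ.

Sanity check: (A − (-3)·I) v_1 = (0, 0, 0, 0)ᵀ = 0. ✓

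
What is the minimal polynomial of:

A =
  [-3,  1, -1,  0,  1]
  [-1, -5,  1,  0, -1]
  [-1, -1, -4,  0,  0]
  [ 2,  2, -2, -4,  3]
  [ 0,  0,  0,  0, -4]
x^3 + 12*x^2 + 48*x + 64

The characteristic polynomial is χ_A(x) = (x + 4)^5, so the eigenvalues are known. The minimal polynomial is
  m_A(x) = Π_λ (x − λ)^{k_λ}
where k_λ is the size of the *largest* Jordan block for λ (equivalently, the smallest k with (A − λI)^k v = 0 for every generalised eigenvector v of λ).

  λ = -4: largest Jordan block has size 3, contributing (x + 4)^3

So m_A(x) = (x + 4)^3 = x^3 + 12*x^2 + 48*x + 64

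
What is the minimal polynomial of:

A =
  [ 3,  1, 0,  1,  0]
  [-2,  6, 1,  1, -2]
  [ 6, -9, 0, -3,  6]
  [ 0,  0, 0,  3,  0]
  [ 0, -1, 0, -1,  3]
x^3 - 9*x^2 + 27*x - 27

The characteristic polynomial is χ_A(x) = (x - 3)^5, so the eigenvalues are known. The minimal polynomial is
  m_A(x) = Π_λ (x − λ)^{k_λ}
where k_λ is the size of the *largest* Jordan block for λ (equivalently, the smallest k with (A − λI)^k v = 0 for every generalised eigenvector v of λ).

  λ = 3: largest Jordan block has size 3, contributing (x − 3)^3

So m_A(x) = (x - 3)^3 = x^3 - 9*x^2 + 27*x - 27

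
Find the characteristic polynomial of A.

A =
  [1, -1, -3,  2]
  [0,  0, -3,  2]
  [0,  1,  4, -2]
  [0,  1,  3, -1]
x^4 - 4*x^3 + 6*x^2 - 4*x + 1

Expanding det(x·I − A) (e.g. by cofactor expansion or by noting that A is similar to its Jordan form J, which has the same characteristic polynomial as A) gives
  χ_A(x) = x^4 - 4*x^3 + 6*x^2 - 4*x + 1
which factors as (x - 1)^4. The eigenvalues (with algebraic multiplicities) are λ = 1 with multiplicity 4.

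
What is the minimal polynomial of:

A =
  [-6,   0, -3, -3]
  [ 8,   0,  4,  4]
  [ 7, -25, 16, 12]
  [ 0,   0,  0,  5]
x^4 - 15*x^3 + 75*x^2 - 125*x

The characteristic polynomial is χ_A(x) = x*(x - 5)^3, so the eigenvalues are known. The minimal polynomial is
  m_A(x) = Π_λ (x − λ)^{k_λ}
where k_λ is the size of the *largest* Jordan block for λ (equivalently, the smallest k with (A − λI)^k v = 0 for every generalised eigenvector v of λ).

  λ = 0: largest Jordan block has size 1, contributing (x − 0)
  λ = 5: largest Jordan block has size 3, contributing (x − 5)^3

So m_A(x) = x*(x - 5)^3 = x^4 - 15*x^3 + 75*x^2 - 125*x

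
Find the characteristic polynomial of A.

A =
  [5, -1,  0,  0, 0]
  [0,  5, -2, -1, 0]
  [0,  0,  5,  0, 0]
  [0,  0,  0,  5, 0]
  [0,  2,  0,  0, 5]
x^5 - 25*x^4 + 250*x^3 - 1250*x^2 + 3125*x - 3125

Expanding det(x·I − A) (e.g. by cofactor expansion or by noting that A is similar to its Jordan form J, which has the same characteristic polynomial as A) gives
  χ_A(x) = x^5 - 25*x^4 + 250*x^3 - 1250*x^2 + 3125*x - 3125
which factors as (x - 5)^5. The eigenvalues (with algebraic multiplicities) are λ = 5 with multiplicity 5.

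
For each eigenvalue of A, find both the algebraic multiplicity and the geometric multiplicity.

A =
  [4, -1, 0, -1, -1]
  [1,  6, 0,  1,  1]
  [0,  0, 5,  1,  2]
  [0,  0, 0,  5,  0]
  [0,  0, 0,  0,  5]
λ = 5: alg = 5, geom = 3

Step 1 — factor the characteristic polynomial to read off the algebraic multiplicities:
  χ_A(x) = (x - 5)^5

Step 2 — compute geometric multiplicities via the rank-nullity identity g(λ) = n − rank(A − λI):
  rank(A − (5)·I) = 2, so dim ker(A − (5)·I) = n − 2 = 3

Summary:
  λ = 5: algebraic multiplicity = 5, geometric multiplicity = 3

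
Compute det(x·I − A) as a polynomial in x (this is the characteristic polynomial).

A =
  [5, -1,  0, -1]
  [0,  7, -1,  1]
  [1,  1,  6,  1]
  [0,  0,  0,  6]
x^4 - 24*x^3 + 216*x^2 - 864*x + 1296

Expanding det(x·I − A) (e.g. by cofactor expansion or by noting that A is similar to its Jordan form J, which has the same characteristic polynomial as A) gives
  χ_A(x) = x^4 - 24*x^3 + 216*x^2 - 864*x + 1296
which factors as (x - 6)^4. The eigenvalues (with algebraic multiplicities) are λ = 6 with multiplicity 4.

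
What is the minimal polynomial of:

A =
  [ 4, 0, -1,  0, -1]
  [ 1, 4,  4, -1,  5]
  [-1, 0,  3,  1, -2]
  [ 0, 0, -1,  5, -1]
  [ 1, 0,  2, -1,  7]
x^4 - 19*x^3 + 135*x^2 - 425*x + 500

The characteristic polynomial is χ_A(x) = (x - 5)^3*(x - 4)^2, so the eigenvalues are known. The minimal polynomial is
  m_A(x) = Π_λ (x − λ)^{k_λ}
where k_λ is the size of the *largest* Jordan block for λ (equivalently, the smallest k with (A − λI)^k v = 0 for every generalised eigenvector v of λ).

  λ = 4: largest Jordan block has size 1, contributing (x − 4)
  λ = 5: largest Jordan block has size 3, contributing (x − 5)^3

So m_A(x) = (x - 5)^3*(x - 4) = x^4 - 19*x^3 + 135*x^2 - 425*x + 500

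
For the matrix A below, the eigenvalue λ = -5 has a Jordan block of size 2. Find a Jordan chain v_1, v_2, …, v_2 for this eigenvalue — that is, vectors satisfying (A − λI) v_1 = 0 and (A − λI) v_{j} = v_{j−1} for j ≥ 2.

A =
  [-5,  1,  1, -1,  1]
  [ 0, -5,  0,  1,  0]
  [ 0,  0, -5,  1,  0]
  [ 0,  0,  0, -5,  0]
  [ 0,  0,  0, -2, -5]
A Jordan chain for λ = -5 of length 2:
v_1 = (1, 0, 0, 0, 0)ᵀ
v_2 = (0, 1, 0, 0, 0)ᵀ

Let N = A − (-5)·I. We want v_2 with N^2 v_2 = 0 but N^1 v_2 ≠ 0; then v_{j-1} := N · v_j for j = 2, …, 2.

Pick v_2 = (0, 1, 0, 0, 0)ᵀ.
Then v_1 = N · v_2 = (1, 0, 0, 0, 0)ᵀ.

Sanity check: (A − (-5)·I) v_1 = (0, 0, 0, 0, 0)ᵀ = 0. ✓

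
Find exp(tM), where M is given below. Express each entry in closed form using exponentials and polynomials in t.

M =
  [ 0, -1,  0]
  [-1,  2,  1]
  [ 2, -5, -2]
e^{tM} =
  [t^2/2 + 1, -t^2 - t, -t^2/2]
  [-t, 2*t + 1, t]
  [t^2/2 + 2*t, -t^2 - 5*t, -t^2/2 - 2*t + 1]

Strategy: write M = P · J · P⁻¹ where J is a Jordan canonical form, so e^{tM} = P · e^{tJ} · P⁻¹, and e^{tJ} can be computed block-by-block.

M has Jordan form
J =
  [0, 1, 0]
  [0, 0, 1]
  [0, 0, 0]
(up to reordering of blocks).

Per-block formulas:
  For a 3×3 Jordan block J_3(0): exp(t · J_3(0)) = e^(0t)·(I + t·N + (t^2/2)·N^2), where N is the 3×3 nilpotent shift.

After assembling e^{tJ} and conjugating by P, we get:

e^{tM} =
  [t^2/2 + 1, -t^2 - t, -t^2/2]
  [-t, 2*t + 1, t]
  [t^2/2 + 2*t, -t^2 - 5*t, -t^2/2 - 2*t + 1]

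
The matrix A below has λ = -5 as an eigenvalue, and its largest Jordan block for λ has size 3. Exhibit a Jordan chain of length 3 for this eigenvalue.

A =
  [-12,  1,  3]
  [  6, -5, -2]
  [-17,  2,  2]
A Jordan chain for λ = -5 of length 3:
v_1 = (4, -8, 12)ᵀ
v_2 = (-7, 6, -17)ᵀ
v_3 = (1, 0, 0)ᵀ

Let N = A − (-5)·I. We want v_3 with N^3 v_3 = 0 but N^2 v_3 ≠ 0; then v_{j-1} := N · v_j for j = 3, …, 2.

Pick v_3 = (1, 0, 0)ᵀ.
Then v_2 = N · v_3 = (-7, 6, -17)ᵀ.
Then v_1 = N · v_2 = (4, -8, 12)ᵀ.

Sanity check: (A − (-5)·I) v_1 = (0, 0, 0)ᵀ = 0. ✓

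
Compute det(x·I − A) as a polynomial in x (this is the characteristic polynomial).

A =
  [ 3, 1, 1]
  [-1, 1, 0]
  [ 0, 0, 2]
x^3 - 6*x^2 + 12*x - 8

Expanding det(x·I − A) (e.g. by cofactor expansion or by noting that A is similar to its Jordan form J, which has the same characteristic polynomial as A) gives
  χ_A(x) = x^3 - 6*x^2 + 12*x - 8
which factors as (x - 2)^3. The eigenvalues (with algebraic multiplicities) are λ = 2 with multiplicity 3.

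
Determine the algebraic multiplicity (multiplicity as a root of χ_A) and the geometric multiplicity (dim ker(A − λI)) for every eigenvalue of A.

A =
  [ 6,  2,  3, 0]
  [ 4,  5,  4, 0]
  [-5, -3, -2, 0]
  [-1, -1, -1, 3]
λ = 3: alg = 4, geom = 2

Step 1 — factor the characteristic polynomial to read off the algebraic multiplicities:
  χ_A(x) = (x - 3)^4

Step 2 — compute geometric multiplicities via the rank-nullity identity g(λ) = n − rank(A − λI):
  rank(A − (3)·I) = 2, so dim ker(A − (3)·I) = n − 2 = 2

Summary:
  λ = 3: algebraic multiplicity = 4, geometric multiplicity = 2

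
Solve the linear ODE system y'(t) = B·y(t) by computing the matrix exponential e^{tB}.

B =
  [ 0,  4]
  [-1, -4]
e^{tB} =
  [2*t*exp(-2*t) + exp(-2*t), 4*t*exp(-2*t)]
  [-t*exp(-2*t), -2*t*exp(-2*t) + exp(-2*t)]

Strategy: write B = P · J · P⁻¹ where J is a Jordan canonical form, so e^{tB} = P · e^{tJ} · P⁻¹, and e^{tJ} can be computed block-by-block.

B has Jordan form
J =
  [-2,  1]
  [ 0, -2]
(up to reordering of blocks).

Per-block formulas:
  For a 2×2 Jordan block J_2(-2): exp(t · J_2(-2)) = e^(-2t)·(I + t·N), where N is the 2×2 nilpotent shift.

After assembling e^{tJ} and conjugating by P, we get:

e^{tB} =
  [2*t*exp(-2*t) + exp(-2*t), 4*t*exp(-2*t)]
  [-t*exp(-2*t), -2*t*exp(-2*t) + exp(-2*t)]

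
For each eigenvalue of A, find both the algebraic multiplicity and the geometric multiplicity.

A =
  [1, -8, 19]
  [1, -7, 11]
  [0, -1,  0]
λ = -2: alg = 3, geom = 1

Step 1 — factor the characteristic polynomial to read off the algebraic multiplicities:
  χ_A(x) = (x + 2)^3

Step 2 — compute geometric multiplicities via the rank-nullity identity g(λ) = n − rank(A − λI):
  rank(A − (-2)·I) = 2, so dim ker(A − (-2)·I) = n − 2 = 1

Summary:
  λ = -2: algebraic multiplicity = 3, geometric multiplicity = 1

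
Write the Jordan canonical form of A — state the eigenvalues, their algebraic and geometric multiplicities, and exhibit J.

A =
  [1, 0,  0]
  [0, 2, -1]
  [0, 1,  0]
J_2(1) ⊕ J_1(1)

The characteristic polynomial is
  det(x·I − A) = x^3 - 3*x^2 + 3*x - 1 = (x - 1)^3

Eigenvalues and multiplicities (the geometric multiplicity of λ is n − rank(A − λI), which equals the number of Jordan blocks for λ):
  λ = 1: algebraic multiplicity = 3, geometric multiplicity = 2

Determining the block sizes for each eigenvalue:
  λ = 1: 2 blocks summing to 3 forces exactly one block of size 2 and the rest size 1 → block sizes [2, 1]

Assembling the blocks gives a Jordan form
J =
  [1, 1, 0]
  [0, 1, 0]
  [0, 0, 1]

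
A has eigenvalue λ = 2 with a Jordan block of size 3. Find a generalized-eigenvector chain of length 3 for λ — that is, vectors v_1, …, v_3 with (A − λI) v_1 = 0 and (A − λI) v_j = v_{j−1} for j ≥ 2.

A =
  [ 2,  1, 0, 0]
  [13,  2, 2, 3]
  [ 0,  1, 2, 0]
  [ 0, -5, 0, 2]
A Jordan chain for λ = 2 of length 3:
v_1 = (13, 0, 13, -65)ᵀ
v_2 = (0, 13, 0, 0)ᵀ
v_3 = (1, 0, 0, 0)ᵀ

Let N = A − (2)·I. We want v_3 with N^3 v_3 = 0 but N^2 v_3 ≠ 0; then v_{j-1} := N · v_j for j = 3, …, 2.

Pick v_3 = (1, 0, 0, 0)ᵀ.
Then v_2 = N · v_3 = (0, 13, 0, 0)ᵀ.
Then v_1 = N · v_2 = (13, 0, 13, -65)ᵀ.

Sanity check: (A − (2)·I) v_1 = (0, 0, 0, 0)ᵀ = 0. ✓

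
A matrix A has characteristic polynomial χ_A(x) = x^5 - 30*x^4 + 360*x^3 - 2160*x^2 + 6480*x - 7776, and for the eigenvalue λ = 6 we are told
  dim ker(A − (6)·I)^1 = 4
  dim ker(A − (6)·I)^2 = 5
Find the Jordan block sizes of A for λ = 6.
Block sizes for λ = 6: [2, 1, 1, 1]

From the dimensions of kernels of powers, the number of Jordan blocks of size at least j is d_j − d_{j−1} where d_j = dim ker(N^j) (with d_0 = 0). Computing the differences gives [4, 1].
The number of blocks of size exactly k is (#blocks of size ≥ k) − (#blocks of size ≥ k + 1), so the partition is: 3 block(s) of size 1, 1 block(s) of size 2.
In nonincreasing order the block sizes are [2, 1, 1, 1].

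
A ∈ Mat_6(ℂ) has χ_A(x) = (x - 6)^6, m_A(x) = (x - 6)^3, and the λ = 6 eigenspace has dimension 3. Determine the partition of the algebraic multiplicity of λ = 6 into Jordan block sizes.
Block sizes for λ = 6: [3, 2, 1]

Step 1 — from the characteristic polynomial, algebraic multiplicity of λ = 6 is 6. From dim ker(A − (6)·I) = 3, there are exactly 3 Jordan blocks for λ = 6.
Step 2 — from the minimal polynomial, the factor (x − 6)^3 tells us the largest block for λ = 6 has size 3.
Step 3 — with total size 6, 3 blocks, and largest block 3, the block sizes (in nonincreasing order) are [3, 2, 1].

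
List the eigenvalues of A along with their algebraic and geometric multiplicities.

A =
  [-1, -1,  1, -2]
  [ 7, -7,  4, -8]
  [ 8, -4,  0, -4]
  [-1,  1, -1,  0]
λ = -2: alg = 4, geom = 2

Step 1 — factor the characteristic polynomial to read off the algebraic multiplicities:
  χ_A(x) = (x + 2)^4

Step 2 — compute geometric multiplicities via the rank-nullity identity g(λ) = n − rank(A − λI):
  rank(A − (-2)·I) = 2, so dim ker(A − (-2)·I) = n − 2 = 2

Summary:
  λ = -2: algebraic multiplicity = 4, geometric multiplicity = 2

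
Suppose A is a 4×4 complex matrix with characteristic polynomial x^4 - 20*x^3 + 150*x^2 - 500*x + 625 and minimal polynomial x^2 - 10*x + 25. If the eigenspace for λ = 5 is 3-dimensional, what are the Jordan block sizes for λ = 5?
Block sizes for λ = 5: [2, 1, 1]

Step 1 — from the characteristic polynomial, algebraic multiplicity of λ = 5 is 4. From dim ker(A − (5)·I) = 3, there are exactly 3 Jordan blocks for λ = 5.
Step 2 — from the minimal polynomial, the factor (x − 5)^2 tells us the largest block for λ = 5 has size 2.
Step 3 — with total size 4, 3 blocks, and largest block 2, the block sizes (in nonincreasing order) are [2, 1, 1].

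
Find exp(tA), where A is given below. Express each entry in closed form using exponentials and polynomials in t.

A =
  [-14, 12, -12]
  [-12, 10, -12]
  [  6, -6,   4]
e^{tA} =
  [-2*exp(4*t) + 3*exp(-2*t), 2*exp(4*t) - 2*exp(-2*t), -2*exp(4*t) + 2*exp(-2*t)]
  [-2*exp(4*t) + 2*exp(-2*t), 2*exp(4*t) - exp(-2*t), -2*exp(4*t) + 2*exp(-2*t)]
  [exp(4*t) - exp(-2*t), -exp(4*t) + exp(-2*t), exp(4*t)]

Strategy: write A = P · J · P⁻¹ where J is a Jordan canonical form, so e^{tA} = P · e^{tJ} · P⁻¹, and e^{tJ} can be computed block-by-block.

A has Jordan form
J =
  [-2,  0, 0]
  [ 0, -2, 0]
  [ 0,  0, 4]
(up to reordering of blocks).

Per-block formulas:
  For a 1×1 block at λ = -2: exp(t · [-2]) = [e^(-2t)].
  For a 1×1 block at λ = 4: exp(t · [4]) = [e^(4t)].

After assembling e^{tJ} and conjugating by P, we get:

e^{tA} =
  [-2*exp(4*t) + 3*exp(-2*t), 2*exp(4*t) - 2*exp(-2*t), -2*exp(4*t) + 2*exp(-2*t)]
  [-2*exp(4*t) + 2*exp(-2*t), 2*exp(4*t) - exp(-2*t), -2*exp(4*t) + 2*exp(-2*t)]
  [exp(4*t) - exp(-2*t), -exp(4*t) + exp(-2*t), exp(4*t)]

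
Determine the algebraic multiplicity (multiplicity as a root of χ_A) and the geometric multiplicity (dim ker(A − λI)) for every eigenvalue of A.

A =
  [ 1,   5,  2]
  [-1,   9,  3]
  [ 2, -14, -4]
λ = 2: alg = 3, geom = 1

Step 1 — factor the characteristic polynomial to read off the algebraic multiplicities:
  χ_A(x) = (x - 2)^3

Step 2 — compute geometric multiplicities via the rank-nullity identity g(λ) = n − rank(A − λI):
  rank(A − (2)·I) = 2, so dim ker(A − (2)·I) = n − 2 = 1

Summary:
  λ = 2: algebraic multiplicity = 3, geometric multiplicity = 1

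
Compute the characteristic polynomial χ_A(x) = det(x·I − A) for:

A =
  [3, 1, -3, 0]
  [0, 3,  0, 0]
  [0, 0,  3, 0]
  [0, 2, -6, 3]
x^4 - 12*x^3 + 54*x^2 - 108*x + 81

Expanding det(x·I − A) (e.g. by cofactor expansion or by noting that A is similar to its Jordan form J, which has the same characteristic polynomial as A) gives
  χ_A(x) = x^4 - 12*x^3 + 54*x^2 - 108*x + 81
which factors as (x - 3)^4. The eigenvalues (with algebraic multiplicities) are λ = 3 with multiplicity 4.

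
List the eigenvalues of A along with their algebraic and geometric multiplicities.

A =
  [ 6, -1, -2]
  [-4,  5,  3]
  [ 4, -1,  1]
λ = 4: alg = 3, geom = 1

Step 1 — factor the characteristic polynomial to read off the algebraic multiplicities:
  χ_A(x) = (x - 4)^3

Step 2 — compute geometric multiplicities via the rank-nullity identity g(λ) = n − rank(A − λI):
  rank(A − (4)·I) = 2, so dim ker(A − (4)·I) = n − 2 = 1

Summary:
  λ = 4: algebraic multiplicity = 3, geometric multiplicity = 1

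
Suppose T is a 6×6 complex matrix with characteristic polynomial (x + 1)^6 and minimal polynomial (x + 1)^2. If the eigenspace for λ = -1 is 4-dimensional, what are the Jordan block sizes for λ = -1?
Block sizes for λ = -1: [2, 2, 1, 1]

Step 1 — from the characteristic polynomial, algebraic multiplicity of λ = -1 is 6. From dim ker(T − (-1)·I) = 4, there are exactly 4 Jordan blocks for λ = -1.
Step 2 — from the minimal polynomial, the factor (x + 1)^2 tells us the largest block for λ = -1 has size 2.
Step 3 — with total size 6, 4 blocks, and largest block 2, the block sizes (in nonincreasing order) are [2, 2, 1, 1].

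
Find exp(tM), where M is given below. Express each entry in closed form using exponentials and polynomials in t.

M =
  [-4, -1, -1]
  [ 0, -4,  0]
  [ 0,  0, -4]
e^{tM} =
  [exp(-4*t), -t*exp(-4*t), -t*exp(-4*t)]
  [0, exp(-4*t), 0]
  [0, 0, exp(-4*t)]

Strategy: write M = P · J · P⁻¹ where J is a Jordan canonical form, so e^{tM} = P · e^{tJ} · P⁻¹, and e^{tJ} can be computed block-by-block.

M has Jordan form
J =
  [-4,  1,  0]
  [ 0, -4,  0]
  [ 0,  0, -4]
(up to reordering of blocks).

Per-block formulas:
  For a 2×2 Jordan block J_2(-4): exp(t · J_2(-4)) = e^(-4t)·(I + t·N), where N is the 2×2 nilpotent shift.
  For a 1×1 block at λ = -4: exp(t · [-4]) = [e^(-4t)].

After assembling e^{tJ} and conjugating by P, we get:

e^{tM} =
  [exp(-4*t), -t*exp(-4*t), -t*exp(-4*t)]
  [0, exp(-4*t), 0]
  [0, 0, exp(-4*t)]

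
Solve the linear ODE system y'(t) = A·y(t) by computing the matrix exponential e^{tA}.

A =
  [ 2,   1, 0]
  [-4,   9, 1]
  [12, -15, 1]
e^{tA} =
  [-2*t*exp(4*t) + exp(4*t), 3*t^2*exp(4*t)/2 + t*exp(4*t), t^2*exp(4*t)/2]
  [-4*t*exp(4*t), 3*t^2*exp(4*t) + 5*t*exp(4*t) + exp(4*t), t^2*exp(4*t) + t*exp(4*t)]
  [12*t*exp(4*t), -9*t^2*exp(4*t) - 15*t*exp(4*t), -3*t^2*exp(4*t) - 3*t*exp(4*t) + exp(4*t)]

Strategy: write A = P · J · P⁻¹ where J is a Jordan canonical form, so e^{tA} = P · e^{tJ} · P⁻¹, and e^{tJ} can be computed block-by-block.

A has Jordan form
J =
  [4, 1, 0]
  [0, 4, 1]
  [0, 0, 4]
(up to reordering of blocks).

Per-block formulas:
  For a 3×3 Jordan block J_3(4): exp(t · J_3(4)) = e^(4t)·(I + t·N + (t^2/2)·N^2), where N is the 3×3 nilpotent shift.

After assembling e^{tJ} and conjugating by P, we get:

e^{tA} =
  [-2*t*exp(4*t) + exp(4*t), 3*t^2*exp(4*t)/2 + t*exp(4*t), t^2*exp(4*t)/2]
  [-4*t*exp(4*t), 3*t^2*exp(4*t) + 5*t*exp(4*t) + exp(4*t), t^2*exp(4*t) + t*exp(4*t)]
  [12*t*exp(4*t), -9*t^2*exp(4*t) - 15*t*exp(4*t), -3*t^2*exp(4*t) - 3*t*exp(4*t) + exp(4*t)]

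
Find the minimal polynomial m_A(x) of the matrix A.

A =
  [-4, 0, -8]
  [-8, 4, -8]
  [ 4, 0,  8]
x^2 - 4*x

The characteristic polynomial is χ_A(x) = x*(x - 4)^2, so the eigenvalues are known. The minimal polynomial is
  m_A(x) = Π_λ (x − λ)^{k_λ}
where k_λ is the size of the *largest* Jordan block for λ (equivalently, the smallest k with (A − λI)^k v = 0 for every generalised eigenvector v of λ).

  λ = 0: largest Jordan block has size 1, contributing (x − 0)
  λ = 4: largest Jordan block has size 1, contributing (x − 4)

So m_A(x) = x*(x - 4) = x^2 - 4*x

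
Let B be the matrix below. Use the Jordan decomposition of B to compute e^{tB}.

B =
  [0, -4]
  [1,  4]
e^{tB} =
  [-2*t*exp(2*t) + exp(2*t), -4*t*exp(2*t)]
  [t*exp(2*t), 2*t*exp(2*t) + exp(2*t)]

Strategy: write B = P · J · P⁻¹ where J is a Jordan canonical form, so e^{tB} = P · e^{tJ} · P⁻¹, and e^{tJ} can be computed block-by-block.

B has Jordan form
J =
  [2, 1]
  [0, 2]
(up to reordering of blocks).

Per-block formulas:
  For a 2×2 Jordan block J_2(2): exp(t · J_2(2)) = e^(2t)·(I + t·N), where N is the 2×2 nilpotent shift.

After assembling e^{tJ} and conjugating by P, we get:

e^{tB} =
  [-2*t*exp(2*t) + exp(2*t), -4*t*exp(2*t)]
  [t*exp(2*t), 2*t*exp(2*t) + exp(2*t)]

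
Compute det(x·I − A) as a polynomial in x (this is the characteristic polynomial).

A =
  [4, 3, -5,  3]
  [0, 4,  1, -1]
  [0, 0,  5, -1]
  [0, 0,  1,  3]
x^4 - 16*x^3 + 96*x^2 - 256*x + 256

Expanding det(x·I − A) (e.g. by cofactor expansion or by noting that A is similar to its Jordan form J, which has the same characteristic polynomial as A) gives
  χ_A(x) = x^4 - 16*x^3 + 96*x^2 - 256*x + 256
which factors as (x - 4)^4. The eigenvalues (with algebraic multiplicities) are λ = 4 with multiplicity 4.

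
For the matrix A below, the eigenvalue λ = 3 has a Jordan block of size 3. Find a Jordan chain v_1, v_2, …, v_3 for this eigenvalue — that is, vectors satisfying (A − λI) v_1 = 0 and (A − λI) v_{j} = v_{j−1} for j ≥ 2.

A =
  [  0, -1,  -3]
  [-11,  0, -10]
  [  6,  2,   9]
A Jordan chain for λ = 3 of length 3:
v_1 = (2, 6, -4)ᵀ
v_2 = (-3, -11, 6)ᵀ
v_3 = (1, 0, 0)ᵀ

Let N = A − (3)·I. We want v_3 with N^3 v_3 = 0 but N^2 v_3 ≠ 0; then v_{j-1} := N · v_j for j = 3, …, 2.

Pick v_3 = (1, 0, 0)ᵀ.
Then v_2 = N · v_3 = (-3, -11, 6)ᵀ.
Then v_1 = N · v_2 = (2, 6, -4)ᵀ.

Sanity check: (A − (3)·I) v_1 = (0, 0, 0)ᵀ = 0. ✓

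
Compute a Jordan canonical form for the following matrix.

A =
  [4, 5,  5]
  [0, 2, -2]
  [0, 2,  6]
J_2(4) ⊕ J_1(4)

The characteristic polynomial is
  det(x·I − A) = x^3 - 12*x^2 + 48*x - 64 = (x - 4)^3

Eigenvalues and multiplicities (the geometric multiplicity of λ is n − rank(A − λI), which equals the number of Jordan blocks for λ):
  λ = 4: algebraic multiplicity = 3, geometric multiplicity = 2

Determining the block sizes for each eigenvalue:
  λ = 4: 2 blocks summing to 3 forces exactly one block of size 2 and the rest size 1 → block sizes [2, 1]

Assembling the blocks gives a Jordan form
J =
  [4, 1, 0]
  [0, 4, 0]
  [0, 0, 4]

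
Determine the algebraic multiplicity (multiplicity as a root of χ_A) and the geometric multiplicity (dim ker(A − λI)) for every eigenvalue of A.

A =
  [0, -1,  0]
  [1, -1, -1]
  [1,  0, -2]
λ = -1: alg = 3, geom = 1

Step 1 — factor the characteristic polynomial to read off the algebraic multiplicities:
  χ_A(x) = (x + 1)^3

Step 2 — compute geometric multiplicities via the rank-nullity identity g(λ) = n − rank(A − λI):
  rank(A − (-1)·I) = 2, so dim ker(A − (-1)·I) = n − 2 = 1

Summary:
  λ = -1: algebraic multiplicity = 3, geometric multiplicity = 1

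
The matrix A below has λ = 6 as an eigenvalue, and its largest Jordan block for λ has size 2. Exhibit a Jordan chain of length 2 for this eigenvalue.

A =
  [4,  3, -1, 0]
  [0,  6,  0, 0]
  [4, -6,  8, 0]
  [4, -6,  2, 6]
A Jordan chain for λ = 6 of length 2:
v_1 = (-2, 0, 4, 4)ᵀ
v_2 = (1, 0, 0, 0)ᵀ

Let N = A − (6)·I. We want v_2 with N^2 v_2 = 0 but N^1 v_2 ≠ 0; then v_{j-1} := N · v_j for j = 2, …, 2.

Pick v_2 = (1, 0, 0, 0)ᵀ.
Then v_1 = N · v_2 = (-2, 0, 4, 4)ᵀ.

Sanity check: (A − (6)·I) v_1 = (0, 0, 0, 0)ᵀ = 0. ✓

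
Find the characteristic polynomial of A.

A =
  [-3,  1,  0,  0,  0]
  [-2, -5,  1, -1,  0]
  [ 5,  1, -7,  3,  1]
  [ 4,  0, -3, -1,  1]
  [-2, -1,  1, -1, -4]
x^5 + 20*x^4 + 160*x^3 + 640*x^2 + 1280*x + 1024

Expanding det(x·I − A) (e.g. by cofactor expansion or by noting that A is similar to its Jordan form J, which has the same characteristic polynomial as A) gives
  χ_A(x) = x^5 + 20*x^4 + 160*x^3 + 640*x^2 + 1280*x + 1024
which factors as (x + 4)^5. The eigenvalues (with algebraic multiplicities) are λ = -4 with multiplicity 5.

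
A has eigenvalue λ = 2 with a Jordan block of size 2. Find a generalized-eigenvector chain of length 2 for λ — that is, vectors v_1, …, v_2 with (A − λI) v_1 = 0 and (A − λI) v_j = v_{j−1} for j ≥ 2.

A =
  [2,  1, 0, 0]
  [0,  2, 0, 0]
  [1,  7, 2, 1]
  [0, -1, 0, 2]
A Jordan chain for λ = 2 of length 2:
v_1 = (0, 0, 1, 0)ᵀ
v_2 = (1, 0, 0, 0)ᵀ

Let N = A − (2)·I. We want v_2 with N^2 v_2 = 0 but N^1 v_2 ≠ 0; then v_{j-1} := N · v_j for j = 2, …, 2.

Pick v_2 = (1, 0, 0, 0)ᵀ.
Then v_1 = N · v_2 = (0, 0, 1, 0)ᵀ.

Sanity check: (A − (2)·I) v_1 = (0, 0, 0, 0)ᵀ = 0. ✓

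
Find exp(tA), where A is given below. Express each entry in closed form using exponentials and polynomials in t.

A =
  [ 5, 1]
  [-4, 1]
e^{tA} =
  [2*t*exp(3*t) + exp(3*t), t*exp(3*t)]
  [-4*t*exp(3*t), -2*t*exp(3*t) + exp(3*t)]

Strategy: write A = P · J · P⁻¹ where J is a Jordan canonical form, so e^{tA} = P · e^{tJ} · P⁻¹, and e^{tJ} can be computed block-by-block.

A has Jordan form
J =
  [3, 1]
  [0, 3]
(up to reordering of blocks).

Per-block formulas:
  For a 2×2 Jordan block J_2(3): exp(t · J_2(3)) = e^(3t)·(I + t·N), where N is the 2×2 nilpotent shift.

After assembling e^{tJ} and conjugating by P, we get:

e^{tA} =
  [2*t*exp(3*t) + exp(3*t), t*exp(3*t)]
  [-4*t*exp(3*t), -2*t*exp(3*t) + exp(3*t)]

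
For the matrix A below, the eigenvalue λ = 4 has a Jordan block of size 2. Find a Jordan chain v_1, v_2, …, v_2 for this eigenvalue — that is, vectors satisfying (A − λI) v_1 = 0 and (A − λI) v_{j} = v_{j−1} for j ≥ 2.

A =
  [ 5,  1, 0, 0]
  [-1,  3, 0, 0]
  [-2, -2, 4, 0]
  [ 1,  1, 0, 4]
A Jordan chain for λ = 4 of length 2:
v_1 = (1, -1, -2, 1)ᵀ
v_2 = (1, 0, 0, 0)ᵀ

Let N = A − (4)·I. We want v_2 with N^2 v_2 = 0 but N^1 v_2 ≠ 0; then v_{j-1} := N · v_j for j = 2, …, 2.

Pick v_2 = (1, 0, 0, 0)ᵀ.
Then v_1 = N · v_2 = (1, -1, -2, 1)ᵀ.

Sanity check: (A − (4)·I) v_1 = (0, 0, 0, 0)ᵀ = 0. ✓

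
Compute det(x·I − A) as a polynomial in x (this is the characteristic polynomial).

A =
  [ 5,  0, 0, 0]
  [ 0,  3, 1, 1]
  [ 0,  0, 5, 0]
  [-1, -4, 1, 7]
x^4 - 20*x^3 + 150*x^2 - 500*x + 625

Expanding det(x·I − A) (e.g. by cofactor expansion or by noting that A is similar to its Jordan form J, which has the same characteristic polynomial as A) gives
  χ_A(x) = x^4 - 20*x^3 + 150*x^2 - 500*x + 625
which factors as (x - 5)^4. The eigenvalues (with algebraic multiplicities) are λ = 5 with multiplicity 4.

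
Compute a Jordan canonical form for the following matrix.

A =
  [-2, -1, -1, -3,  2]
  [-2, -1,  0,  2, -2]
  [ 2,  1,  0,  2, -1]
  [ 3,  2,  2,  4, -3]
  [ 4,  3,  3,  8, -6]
J_2(-1) ⊕ J_2(-1) ⊕ J_1(-1)

The characteristic polynomial is
  det(x·I − A) = x^5 + 5*x^4 + 10*x^3 + 10*x^2 + 5*x + 1 = (x + 1)^5

Eigenvalues and multiplicities (the geometric multiplicity of λ is n − rank(A − λI), which equals the number of Jordan blocks for λ):
  λ = -1: algebraic multiplicity = 5, geometric multiplicity = 3

Determining the block sizes for each eigenvalue:
  λ = -1: with am = 5 and gm = 3, the partition is not yet determined (e.g. several partitions of 5 into 3 parts exist). Let N = A − (-1)·I. Computing rank(N^1) = 2, rank(N^2) = 0; the number of blocks of size ≥ j is rank(N^{j−1}) − rank(N^j), giving [3, 2]. So we have 2 block(s) of size 2, 1 block(s) of size 1 → block sizes [2, 2, 1]

Assembling the blocks gives a Jordan form
J =
  [-1,  1,  0,  0,  0]
  [ 0, -1,  0,  0,  0]
  [ 0,  0, -1,  1,  0]
  [ 0,  0,  0, -1,  0]
  [ 0,  0,  0,  0, -1]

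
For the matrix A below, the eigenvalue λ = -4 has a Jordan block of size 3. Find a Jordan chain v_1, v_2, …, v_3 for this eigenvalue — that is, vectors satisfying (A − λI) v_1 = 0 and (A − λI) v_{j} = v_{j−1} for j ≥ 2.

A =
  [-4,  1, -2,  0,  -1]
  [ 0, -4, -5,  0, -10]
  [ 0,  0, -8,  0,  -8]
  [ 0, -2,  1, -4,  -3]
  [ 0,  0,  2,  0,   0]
A Jordan chain for λ = -4 of length 3:
v_1 = (1, 0, 0, 0, 0)ᵀ
v_2 = (-2, -5, -4, 1, 2)ᵀ
v_3 = (0, 0, 1, 0, 0)ᵀ

Let N = A − (-4)·I. We want v_3 with N^3 v_3 = 0 but N^2 v_3 ≠ 0; then v_{j-1} := N · v_j for j = 3, …, 2.

Pick v_3 = (0, 0, 1, 0, 0)ᵀ.
Then v_2 = N · v_3 = (-2, -5, -4, 1, 2)ᵀ.
Then v_1 = N · v_2 = (1, 0, 0, 0, 0)ᵀ.

Sanity check: (A − (-4)·I) v_1 = (0, 0, 0, 0, 0)ᵀ = 0. ✓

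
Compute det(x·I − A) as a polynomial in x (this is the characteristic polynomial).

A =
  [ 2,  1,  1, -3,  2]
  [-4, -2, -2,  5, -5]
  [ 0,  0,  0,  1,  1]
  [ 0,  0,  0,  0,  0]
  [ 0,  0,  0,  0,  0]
x^5

Expanding det(x·I − A) (e.g. by cofactor expansion or by noting that A is similar to its Jordan form J, which has the same characteristic polynomial as A) gives
  χ_A(x) = x^5
which factors as x^5. The eigenvalues (with algebraic multiplicities) are λ = 0 with multiplicity 5.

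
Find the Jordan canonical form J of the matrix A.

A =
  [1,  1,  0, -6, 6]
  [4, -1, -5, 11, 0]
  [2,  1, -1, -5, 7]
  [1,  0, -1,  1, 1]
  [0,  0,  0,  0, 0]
J_3(0) ⊕ J_2(0)

The characteristic polynomial is
  det(x·I − A) = x^5

Eigenvalues and multiplicities (the geometric multiplicity of λ is n − rank(A − λI), which equals the number of Jordan blocks for λ):
  λ = 0: algebraic multiplicity = 5, geometric multiplicity = 2

Determining the block sizes for each eigenvalue:
  λ = 0: with am = 5 and gm = 2, the partition is not yet determined (e.g. several partitions of 5 into 2 parts exist). Let N = A − (0)·I. Computing rank(N^1) = 3, rank(N^2) = 1, rank(N^3) = 0; the number of blocks of size ≥ j is rank(N^{j−1}) − rank(N^j), giving [2, 2, 1]. So we have 1 block(s) of size 3, 1 block(s) of size 2 → block sizes [3, 2]

Assembling the blocks gives a Jordan form
J =
  [0, 1, 0, 0, 0]
  [0, 0, 1, 0, 0]
  [0, 0, 0, 0, 0]
  [0, 0, 0, 0, 1]
  [0, 0, 0, 0, 0]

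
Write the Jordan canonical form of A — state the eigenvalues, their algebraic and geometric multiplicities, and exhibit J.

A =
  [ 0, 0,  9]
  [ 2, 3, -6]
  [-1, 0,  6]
J_2(3) ⊕ J_1(3)

The characteristic polynomial is
  det(x·I − A) = x^3 - 9*x^2 + 27*x - 27 = (x - 3)^3

Eigenvalues and multiplicities (the geometric multiplicity of λ is n − rank(A − λI), which equals the number of Jordan blocks for λ):
  λ = 3: algebraic multiplicity = 3, geometric multiplicity = 2

Determining the block sizes for each eigenvalue:
  λ = 3: 2 blocks summing to 3 forces exactly one block of size 2 and the rest size 1 → block sizes [2, 1]

Assembling the blocks gives a Jordan form
J =
  [3, 1, 0]
  [0, 3, 0]
  [0, 0, 3]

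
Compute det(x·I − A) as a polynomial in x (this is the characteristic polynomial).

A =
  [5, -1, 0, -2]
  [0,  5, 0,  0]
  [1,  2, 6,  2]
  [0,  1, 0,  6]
x^4 - 22*x^3 + 181*x^2 - 660*x + 900

Expanding det(x·I − A) (e.g. by cofactor expansion or by noting that A is similar to its Jordan form J, which has the same characteristic polynomial as A) gives
  χ_A(x) = x^4 - 22*x^3 + 181*x^2 - 660*x + 900
which factors as (x - 6)^2*(x - 5)^2. The eigenvalues (with algebraic multiplicities) are λ = 5 with multiplicity 2, λ = 6 with multiplicity 2.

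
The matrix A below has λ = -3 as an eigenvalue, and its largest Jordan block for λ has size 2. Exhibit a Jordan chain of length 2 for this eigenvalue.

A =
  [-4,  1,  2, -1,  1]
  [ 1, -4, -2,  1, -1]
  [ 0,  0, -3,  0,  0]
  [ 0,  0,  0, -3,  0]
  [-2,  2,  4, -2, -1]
A Jordan chain for λ = -3 of length 2:
v_1 = (-1, 1, 0, 0, -2)ᵀ
v_2 = (1, 0, 0, 0, 0)ᵀ

Let N = A − (-3)·I. We want v_2 with N^2 v_2 = 0 but N^1 v_2 ≠ 0; then v_{j-1} := N · v_j for j = 2, …, 2.

Pick v_2 = (1, 0, 0, 0, 0)ᵀ.
Then v_1 = N · v_2 = (-1, 1, 0, 0, -2)ᵀ.

Sanity check: (A − (-3)·I) v_1 = (0, 0, 0, 0, 0)ᵀ = 0. ✓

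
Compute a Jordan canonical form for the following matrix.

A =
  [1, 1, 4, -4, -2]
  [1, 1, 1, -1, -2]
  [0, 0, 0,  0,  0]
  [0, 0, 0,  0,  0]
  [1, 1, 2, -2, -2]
J_3(0) ⊕ J_1(0) ⊕ J_1(0)

The characteristic polynomial is
  det(x·I − A) = x^5

Eigenvalues and multiplicities (the geometric multiplicity of λ is n − rank(A − λI), which equals the number of Jordan blocks for λ):
  λ = 0: algebraic multiplicity = 5, geometric multiplicity = 3

Determining the block sizes for each eigenvalue:
  λ = 0: with am = 5 and gm = 3, the partition is not yet determined (e.g. several partitions of 5 into 3 parts exist). Let N = A − (0)·I. Computing rank(N^1) = 2, rank(N^2) = 1, rank(N^3) = 0; the number of blocks of size ≥ j is rank(N^{j−1}) − rank(N^j), giving [3, 1, 1]. So we have 1 block(s) of size 3, 2 block(s) of size 1 → block sizes [3, 1, 1]

Assembling the blocks gives a Jordan form
J =
  [0, 1, 0, 0, 0]
  [0, 0, 1, 0, 0]
  [0, 0, 0, 0, 0]
  [0, 0, 0, 0, 0]
  [0, 0, 0, 0, 0]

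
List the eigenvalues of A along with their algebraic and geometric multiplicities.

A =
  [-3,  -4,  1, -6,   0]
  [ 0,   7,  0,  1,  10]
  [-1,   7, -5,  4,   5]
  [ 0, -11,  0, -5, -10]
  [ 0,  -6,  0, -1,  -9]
λ = -4: alg = 4, geom = 2; λ = 1: alg = 1, geom = 1

Step 1 — factor the characteristic polynomial to read off the algebraic multiplicities:
  χ_A(x) = (x - 1)*(x + 4)^4

Step 2 — compute geometric multiplicities via the rank-nullity identity g(λ) = n − rank(A − λI):
  rank(A − (-4)·I) = 3, so dim ker(A − (-4)·I) = n − 3 = 2
  rank(A − (1)·I) = 4, so dim ker(A − (1)·I) = n − 4 = 1

Summary:
  λ = -4: algebraic multiplicity = 4, geometric multiplicity = 2
  λ = 1: algebraic multiplicity = 1, geometric multiplicity = 1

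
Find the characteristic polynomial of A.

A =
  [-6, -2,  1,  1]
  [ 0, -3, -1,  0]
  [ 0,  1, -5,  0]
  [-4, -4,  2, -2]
x^4 + 16*x^3 + 96*x^2 + 256*x + 256

Expanding det(x·I − A) (e.g. by cofactor expansion or by noting that A is similar to its Jordan form J, which has the same characteristic polynomial as A) gives
  χ_A(x) = x^4 + 16*x^3 + 96*x^2 + 256*x + 256
which factors as (x + 4)^4. The eigenvalues (with algebraic multiplicities) are λ = -4 with multiplicity 4.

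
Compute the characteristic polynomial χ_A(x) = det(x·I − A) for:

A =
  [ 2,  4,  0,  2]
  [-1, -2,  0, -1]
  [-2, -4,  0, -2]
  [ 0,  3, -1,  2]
x^4 - 2*x^3 + x^2

Expanding det(x·I − A) (e.g. by cofactor expansion or by noting that A is similar to its Jordan form J, which has the same characteristic polynomial as A) gives
  χ_A(x) = x^4 - 2*x^3 + x^2
which factors as x^2*(x - 1)^2. The eigenvalues (with algebraic multiplicities) are λ = 0 with multiplicity 2, λ = 1 with multiplicity 2.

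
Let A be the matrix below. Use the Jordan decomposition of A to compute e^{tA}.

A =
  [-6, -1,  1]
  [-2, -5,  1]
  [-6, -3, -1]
e^{tA} =
  [-2*t*exp(-4*t) + exp(-4*t), -t*exp(-4*t), t*exp(-4*t)]
  [-2*t*exp(-4*t), -t*exp(-4*t) + exp(-4*t), t*exp(-4*t)]
  [-6*t*exp(-4*t), -3*t*exp(-4*t), 3*t*exp(-4*t) + exp(-4*t)]

Strategy: write A = P · J · P⁻¹ where J is a Jordan canonical form, so e^{tA} = P · e^{tJ} · P⁻¹, and e^{tJ} can be computed block-by-block.

A has Jordan form
J =
  [-4,  1,  0]
  [ 0, -4,  0]
  [ 0,  0, -4]
(up to reordering of blocks).

Per-block formulas:
  For a 1×1 block at λ = -4: exp(t · [-4]) = [e^(-4t)].
  For a 2×2 Jordan block J_2(-4): exp(t · J_2(-4)) = e^(-4t)·(I + t·N), where N is the 2×2 nilpotent shift.

After assembling e^{tJ} and conjugating by P, we get:

e^{tA} =
  [-2*t*exp(-4*t) + exp(-4*t), -t*exp(-4*t), t*exp(-4*t)]
  [-2*t*exp(-4*t), -t*exp(-4*t) + exp(-4*t), t*exp(-4*t)]
  [-6*t*exp(-4*t), -3*t*exp(-4*t), 3*t*exp(-4*t) + exp(-4*t)]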